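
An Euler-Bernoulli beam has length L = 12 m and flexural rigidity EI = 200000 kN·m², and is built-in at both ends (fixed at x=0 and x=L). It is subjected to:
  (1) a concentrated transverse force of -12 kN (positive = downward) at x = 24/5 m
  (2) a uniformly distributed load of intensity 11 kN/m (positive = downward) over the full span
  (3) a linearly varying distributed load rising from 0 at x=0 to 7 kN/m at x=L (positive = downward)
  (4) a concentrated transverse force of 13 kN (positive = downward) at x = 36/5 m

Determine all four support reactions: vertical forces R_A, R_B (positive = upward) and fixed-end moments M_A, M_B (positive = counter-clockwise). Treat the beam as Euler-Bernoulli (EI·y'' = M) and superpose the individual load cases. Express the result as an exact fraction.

R_A = 377/5 kN, M_A = 3996/25 kN·m, R_B = 498/5 kN, M_B = -4776/25 kN·m

Load 1 — point force P=-12 kN at a=24/5 m (b=L-a=36/5):
  R_A = Pb²(3a+b)/L³ = (-12)·(36/5)²·(3·(24/5)+(36/5))/12³ = -972/125 kN
  M_A = Pab²/L² = (-12)·(24/5)·(36/5)²/12² = -2592/125 kN·m
  R_B = Pa²(a+3b)/L³ = (-12)·(24/5)²·((24/5)+3·(36/5))/12³ = -528/125 kN
  M_B = -Pa²b/L² = -(-12)·(24/5)²·(36/5)/12² = 1728/125 kN·m
Load 2 — uniform load w=11 kN/m over full span:
  R_A = wL/2 = 11·12/2 = 66 kN
  M_A = wL²/12 = 11·12²/12 = 132 kN·m
  R_B = wL/2 = 11·12/2 = 66 kN
  M_B = -wL²/12 = -11·12²/12 = -132 kN·m
Load 3 — triangular load w₀=7 kN/m (0→w₀ over full span):
  R_A = 3w₀L/20 = 3·7·12/20 = 63/5 kN
  M_A = w₀L²/30 = 7·12²/30 = 168/5 kN·m
  R_B = 7w₀L/20 = 7·7·12/20 = 147/5 kN
  M_B = -w₀L²/20 = -7·12²/20 = -252/5 kN·m
Load 4 — point force P=13 kN at a=36/5 m (b=L-a=24/5):
  R_A = Pb²(3a+b)/L³ = 13·(24/5)²·(3·(36/5)+(24/5))/12³ = 572/125 kN
  M_A = Pab²/L² = 13·(36/5)·(24/5)²/12² = 1872/125 kN·m
  R_B = Pa²(a+3b)/L³ = 13·(36/5)²·((36/5)+3·(24/5))/12³ = 1053/125 kN
  M_B = -Pa²b/L² = -13·(36/5)²·(24/5)/12² = -2808/125 kN·m
Superposition: R_A = 377/5 kN, M_A = 3996/25 kN·m, R_B = 498/5 kN, M_B = -4776/25 kN·m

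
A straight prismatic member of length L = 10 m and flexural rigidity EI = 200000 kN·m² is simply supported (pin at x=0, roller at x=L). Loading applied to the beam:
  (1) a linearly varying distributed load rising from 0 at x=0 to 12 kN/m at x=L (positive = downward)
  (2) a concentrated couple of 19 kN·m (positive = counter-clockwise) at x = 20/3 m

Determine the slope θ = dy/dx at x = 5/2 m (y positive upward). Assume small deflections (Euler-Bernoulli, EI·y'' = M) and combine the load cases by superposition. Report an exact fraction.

Load 1 — triangular load w₀=12 kN/m (0→w₀ over full span):
  θ_1 = -w₀(7L⁴-30L²x²+15x⁴)/(360LEI) = -12·(7·10⁴-30·10²·(5/2)²+15·(5/2)⁴)/(360·10·200000) = -1327/1536000 rad
Load 2 — applied couple M₀=19 kN·m at a=20/3 m (b=L-a=10/3):
  θ_2 = (M₀x²/(2L)+C₁)/EI  [x≤a] with C₁=M₀(3b²-L²)/(6L)=-190/9 = (19·(5/2)²/(2·10)+(-190/9))/200000 = -437/5760000 rad
Superposition: θ = Σ θ_i = -21653/23040000 rad ≈ -0.000940 rad

θ(5/2) = -21653/23040000 rad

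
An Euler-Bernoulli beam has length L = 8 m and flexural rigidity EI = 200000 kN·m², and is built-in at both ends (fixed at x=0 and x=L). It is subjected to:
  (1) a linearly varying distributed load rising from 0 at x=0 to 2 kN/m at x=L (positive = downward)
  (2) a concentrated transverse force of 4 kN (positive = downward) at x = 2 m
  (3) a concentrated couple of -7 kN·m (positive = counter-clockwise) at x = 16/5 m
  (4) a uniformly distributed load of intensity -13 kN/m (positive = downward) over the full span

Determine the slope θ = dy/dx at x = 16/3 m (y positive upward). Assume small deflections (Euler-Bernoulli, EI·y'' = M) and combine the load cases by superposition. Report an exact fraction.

Load 1 — triangular load w₀=2 kN/m (0→w₀ over full span):
  θ_1 = -w₀(2x(L-x)(L-2x)(x+2L)+x²(L-x)²)/(120LEI) = -2·(2·(16/3)·(8-(16/3))·(8-2·(16/3))·((16/3)+2·8)+(16/3)²·(8-(16/3))²)/(120·8·200000) = 56/3796875 rad
Load 2 — point force P=4 kN at a=2 m (b=L-a=6):
  θ_2 = Pa²(L-x)(2bL-(3b+a)(L-x))/(2L³EI)  [x>a] = 4·2²·(8-(16/3))·(2·6·8-(3·6+2)·(8-(16/3)))/(2·8³·200000) = 1/112500 rad
Load 3 — applied couple M₀=-7 kN·m at a=16/5 m (b=L-a=24/5):
  θ_3 = (R_Ax²/2 - M_Ax - M₀(x-a))/EI  [x>a] with R_A=-63/50, M_A=-21/25 = ((-63/50)·(16/3)²/2 - (-21/25)·(16/3) - (-7)·((16/3)-(16/5)))/200000 = 7/937500 rad
Load 4 — uniform load w=-13 kN/m over full span:
  θ_4 = -wx(L-x)(L-2x)/(12EI) = -(-13)·(16/3)·(8-(16/3))·(8-2·(16/3))/(12·200000) = -52/253125 rad
Superposition: θ = Σ θ_i = -6619/37968750 rad ≈ -0.000174 rad

θ(16/3) = -6619/37968750 rad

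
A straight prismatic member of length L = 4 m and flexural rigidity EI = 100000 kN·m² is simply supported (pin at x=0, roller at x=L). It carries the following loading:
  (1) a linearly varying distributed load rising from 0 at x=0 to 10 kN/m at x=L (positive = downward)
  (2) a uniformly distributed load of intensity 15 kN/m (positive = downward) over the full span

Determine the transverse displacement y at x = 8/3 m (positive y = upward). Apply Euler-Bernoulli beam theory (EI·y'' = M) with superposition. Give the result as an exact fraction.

Load 1 — triangular load w₀=10 kN/m (0→w₀ over full span):
  y_1 = -w₀x(7L⁴-10L²x²+3x⁴)/(360LEI) = -10·(8/3)·(7·4⁴-10·4²·(8/3)²+3·(8/3)⁴)/(360·4·100000) = -68/455625 m
Load 2 — uniform load w=15 kN/m over full span:
  y_2 = -wx(L³-2Lx²+x³)/(24EI) = -15·(8/3)·(4³-2·4·(8/3)²+(8/3)³)/(24·100000) = -22/50625 m
Superposition: y = Σ y_i = -266/455625 m ≈ -0.000584 m

y(8/3) = -266/455625 m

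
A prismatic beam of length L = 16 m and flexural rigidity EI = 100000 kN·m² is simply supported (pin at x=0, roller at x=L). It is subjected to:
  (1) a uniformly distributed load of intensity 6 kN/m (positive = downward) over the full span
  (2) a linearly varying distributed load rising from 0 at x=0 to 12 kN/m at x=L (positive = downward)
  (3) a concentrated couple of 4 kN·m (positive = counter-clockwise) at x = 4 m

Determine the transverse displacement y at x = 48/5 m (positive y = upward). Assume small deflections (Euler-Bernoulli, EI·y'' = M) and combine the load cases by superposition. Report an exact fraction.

y(48/5) = -4783882/48828125 m

Load 1 — uniform load w=6 kN/m over full span:
  y_1 = -wx(L³-2Lx²+x³)/(24EI) = -6·(48/5)·(16³-2·16·(48/5)²+(48/5)³)/(24·100000) = -95232/1953125 m
Load 2 — triangular load w₀=12 kN/m (0→w₀ over full span):
  y_2 = -w₀x(7L⁴-10L²x²+3x⁴)/(360LEI) = -12·(48/5)·(7·16⁴-10·16²·(48/5)²+3·(48/5)⁴)/(360·16·100000) = -2424832/48828125 m
Load 3 — applied couple M₀=4 kN·m at a=4 m (b=L-a=12):
  y_3 = (M₀x³/(6L)-M₀(x-a)²/2+C₁x)/EI  [x>a] with C₁=M₀(3b²-L²)/(6L)=22/3 = (4·(48/5)³/(6·16)-4·((48/5)-4)²/2+(22/3)·(48/5))/100000 = 174/390625 m
Superposition: y = Σ y_i = -4783882/48828125 m ≈ -0.097974 m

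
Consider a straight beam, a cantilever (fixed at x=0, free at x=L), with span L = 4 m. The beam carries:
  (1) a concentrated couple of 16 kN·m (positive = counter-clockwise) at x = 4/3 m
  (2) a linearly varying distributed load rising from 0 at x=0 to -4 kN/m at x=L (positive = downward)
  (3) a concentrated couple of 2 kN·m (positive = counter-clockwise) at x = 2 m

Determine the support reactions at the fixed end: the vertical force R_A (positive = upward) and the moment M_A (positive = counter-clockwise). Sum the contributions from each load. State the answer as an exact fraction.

R_A = -8 kN, M_A = -118/3 kN·m

Load 1 — applied couple M₀=16 kN·m at a=4/3 m (b=L-a=8/3):
  R_A = 0 kN
  M_A = -M₀ = -16 kN·m
Load 2 — triangular load w₀=-4 kN/m (0→w₀ over full span):
  R_A = w₀L/2 = (-4)·4/2 = -8 kN
  M_A = w₀L²/3 = (-4)·4²/3 = -64/3 kN·m
Load 3 — applied couple M₀=2 kN·m at a=2 m (b=L-a=2):
  R_A = 0 kN
  M_A = -M₀ = -2 kN·m
Superposition: R_A = -8 kN, M_A = -118/3 kN·m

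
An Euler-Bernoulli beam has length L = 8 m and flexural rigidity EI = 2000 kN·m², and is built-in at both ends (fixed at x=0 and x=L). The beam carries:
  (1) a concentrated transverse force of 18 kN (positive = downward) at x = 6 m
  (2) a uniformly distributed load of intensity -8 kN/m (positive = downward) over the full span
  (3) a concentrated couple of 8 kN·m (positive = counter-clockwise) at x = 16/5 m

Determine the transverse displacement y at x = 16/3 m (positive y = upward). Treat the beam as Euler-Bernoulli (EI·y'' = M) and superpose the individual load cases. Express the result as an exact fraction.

y(16/3) = 17878/759375 m

Load 1 — point force P=18 kN at a=6 m (b=L-a=2):
  y_1 = -Pb²x²(3aL-(3a+b)x)/(6L³EI)  [x≤a] = -18·2²·(16/3)²·(3·6·8-(3·6+2)·(16/3))/(6·8³·2000) = -14/1125 m
Load 2 — uniform load w=-8 kN/m over full span:
  y_2 = -wx²(L-x)²/(24EI) = -(-8)·(16/3)²·(8-(16/3))²/(24·2000) = 1024/30375 m
Load 3 — applied couple M₀=8 kN·m at a=16/5 m (b=L-a=24/5):
  y_3 = (R_Ax³/6 - M_Ax²/2 - M₀(x-a)²/2)/EI  [x>a] with R_A=36/25, M_A=24/25 = ((36/25)·(16/3)³/6 - (24/25)·(16/3)²/2 - 8·((16/3)-(16/5))²/2)/2000 = 64/28125 m
Superposition: y = Σ y_i = 17878/759375 m ≈ 0.023543 m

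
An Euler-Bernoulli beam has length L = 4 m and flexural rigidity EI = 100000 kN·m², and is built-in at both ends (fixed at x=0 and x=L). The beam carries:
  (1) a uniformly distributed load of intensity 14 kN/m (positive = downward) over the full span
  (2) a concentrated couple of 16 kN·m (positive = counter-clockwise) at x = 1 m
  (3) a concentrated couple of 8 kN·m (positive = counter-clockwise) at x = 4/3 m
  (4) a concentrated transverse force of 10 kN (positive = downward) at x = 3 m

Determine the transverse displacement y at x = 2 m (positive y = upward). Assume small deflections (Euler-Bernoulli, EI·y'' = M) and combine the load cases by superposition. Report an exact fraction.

y(2) = -47/900000 m

Load 1 — uniform load w=14 kN/m over full span:
  y_1 = -wx²(L-x)²/(24EI) = -14·2²·(4-2)²/(24·100000) = -7/75000 m
Load 2 — applied couple M₀=16 kN·m at a=1 m (b=L-a=3):
  y_2 = (R_Ax³/6 - M_Ax²/2 - M₀(x-a)²/2)/EI  [x>a] with R_A=9/2, M_A=-3 = ((9/2)·2³/6 - (-3)·2²/2 - 16·(2-1)²/2)/100000 = 1/25000 m
Load 3 — applied couple M₀=8 kN·m at a=4/3 m (b=L-a=8/3):
  y_3 = (R_Ax³/6 - M_Ax²/2 - M₀(x-a)²/2)/EI  [x>a] with R_A=8/3, M_A=0 = ((8/3)·2³/6 - 0·2²/2 - 8·(2-(4/3))²/2)/100000 = 1/56250 m
Load 4 — point force P=10 kN at a=3 m (b=L-a=1):
  y_4 = -Pb²x²(3aL-(3a+b)x)/(6L³EI)  [x≤a] = -10·1²·2²·(3·3·4-(3·3+1)·2)/(6·4³·100000) = -1/60000 m
Superposition: y = Σ y_i = -47/900000 m ≈ -0.000052 m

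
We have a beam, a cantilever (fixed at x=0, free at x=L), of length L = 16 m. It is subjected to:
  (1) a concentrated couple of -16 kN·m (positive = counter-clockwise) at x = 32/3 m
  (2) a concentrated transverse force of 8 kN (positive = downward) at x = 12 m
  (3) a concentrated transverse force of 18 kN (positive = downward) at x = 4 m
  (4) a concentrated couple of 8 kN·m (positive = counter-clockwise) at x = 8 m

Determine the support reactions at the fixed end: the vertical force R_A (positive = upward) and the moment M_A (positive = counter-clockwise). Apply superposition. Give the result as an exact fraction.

Load 1 — applied couple M₀=-16 kN·m at a=32/3 m (b=L-a=16/3):
  R_A = 0 kN
  M_A = -M₀ = -(-16) = 16 kN·m
Load 2 — point force P=8 kN at a=12 m (b=L-a=4):
  R_A = P = 8 kN
  M_A = Pa = 8·12 = 96 kN·m
Load 3 — point force P=18 kN at a=4 m (b=L-a=12):
  R_A = P = 18 kN
  M_A = Pa = 18·4 = 72 kN·m
Load 4 — applied couple M₀=8 kN·m at a=8 m (b=L-a=8):
  R_A = 0 kN
  M_A = -M₀ = -8 kN·m
Superposition: R_A = 26 kN, M_A = 176 kN·m

R_A = 26 kN, M_A = 176 kN·m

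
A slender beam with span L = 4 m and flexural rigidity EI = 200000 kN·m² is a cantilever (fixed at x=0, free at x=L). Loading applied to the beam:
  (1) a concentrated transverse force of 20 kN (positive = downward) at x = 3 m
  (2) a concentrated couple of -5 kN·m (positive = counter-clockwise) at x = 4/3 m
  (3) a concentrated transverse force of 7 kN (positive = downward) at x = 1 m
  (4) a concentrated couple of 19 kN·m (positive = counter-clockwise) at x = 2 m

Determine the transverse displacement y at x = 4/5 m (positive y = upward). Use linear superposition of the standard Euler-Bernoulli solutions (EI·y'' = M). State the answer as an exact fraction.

Load 1 — point force P=20 kN at a=3 m (b=L-a=1):
  y_1 = -Px²(3a-x)/(6EI)  [x≤a] = -20·(4/5)²·(3·3-(4/5))/(6·200000) = -41/468750 m
Load 2 — applied couple M₀=-5 kN·m at a=4/3 m (b=L-a=8/3):
  y_2 = M₀x²/(2EI)  [x≤a] = (-5)·(4/5)²/(2·200000) = -1/125000 m
Load 3 — point force P=7 kN at a=1 m (b=L-a=3):
  y_3 = -Px²(3a-x)/(6EI)  [x≤a] = -7·(4/5)²·(3·1-(4/5))/(6·200000) = -77/9375000 m
Load 4 — applied couple M₀=19 kN·m at a=2 m (b=L-a=2):
  y_4 = M₀x²/(2EI)  [x≤a] = 19·(4/5)²/(2·200000) = 19/625000 m
Superposition: y = Σ y_i = -229/3125000 m ≈ -0.000073 m

y(4/5) = -229/3125000 m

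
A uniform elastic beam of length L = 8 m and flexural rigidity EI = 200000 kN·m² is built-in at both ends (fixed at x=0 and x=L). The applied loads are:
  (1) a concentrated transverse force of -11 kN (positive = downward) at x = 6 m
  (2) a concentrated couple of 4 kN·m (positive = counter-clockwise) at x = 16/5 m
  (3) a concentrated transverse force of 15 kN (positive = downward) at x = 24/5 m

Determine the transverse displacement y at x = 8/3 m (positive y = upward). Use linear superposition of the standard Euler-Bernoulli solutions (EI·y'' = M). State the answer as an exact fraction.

Load 1 — point force P=-11 kN at a=6 m (b=L-a=2):
  y_1 = -Pb²x²(3aL-(3a+b)x)/(6L³EI)  [x≤a] = -(-11)·2²·(8/3)²·(3·6·8-(3·6+2)·(8/3))/(6·8³·200000) = 187/4050000 m
Load 2 — applied couple M₀=4 kN·m at a=16/5 m (b=L-a=24/5):
  y_2 = (R_Ax³/6 - M_Ax²/2)/EI  [x≤a] with R_A=18/25, M_A=12/25 = ((18/25)·(8/3)³/6 - (12/25)·(8/3)²/2)/200000 = 2/703125 m
Load 3 — point force P=15 kN at a=24/5 m (b=L-a=16/5):
  y_3 = -Pb²x²(3aL-(3a+b)x)/(6L³EI)  [x≤a] = -15·(16/5)²·(8/3)²·(3·(24/5)·8-(3·(24/5)+(16/5))·(8/3))/(6·8³·200000) = -256/2109375 m
Superposition: y = Σ y_i = -293/4050000 m ≈ -0.000072 m

y(8/3) = -293/4050000 m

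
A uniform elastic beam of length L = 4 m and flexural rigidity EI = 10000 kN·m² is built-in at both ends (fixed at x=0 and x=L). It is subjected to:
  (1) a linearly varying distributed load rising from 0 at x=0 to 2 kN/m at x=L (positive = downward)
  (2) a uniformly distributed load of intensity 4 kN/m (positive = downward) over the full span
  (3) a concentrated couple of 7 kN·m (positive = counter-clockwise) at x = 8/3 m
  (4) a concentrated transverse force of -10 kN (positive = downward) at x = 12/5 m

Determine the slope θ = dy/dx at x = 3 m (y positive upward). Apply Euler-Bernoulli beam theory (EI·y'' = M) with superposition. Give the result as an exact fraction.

θ(3) = 1391/12000000 rad

Load 1 — triangular load w₀=2 kN/m (0→w₀ over full span):
  θ_1 = -w₀(2x(L-x)(L-2x)(x+2L)+x²(L-x)²)/(120LEI) = -2·(2·3·(4-3)·(4-2·3)·(3+2·4)+3²·(4-3)²)/(120·4·10000) = 41/800000 rad
Load 2 — uniform load w=4 kN/m over full span:
  θ_2 = -wx(L-x)(L-2x)/(12EI) = -4·3·(4-3)·(4-2·3)/(12·10000) = 1/5000 rad
Load 3 — applied couple M₀=7 kN·m at a=8/3 m (b=L-a=4/3):
  θ_3 = (R_Ax²/2 - M_Ax - M₀(x-a))/EI  [x>a] with R_A=7/3, M_A=7/3 = ((7/3)·3²/2 - (7/3)·3 - 7·(3-(8/3)))/10000 = 7/60000 rad
Load 4 — point force P=-10 kN at a=12/5 m (b=L-a=8/5):
  θ_4 = Pa²(L-x)(2bL-(3b+a)(L-x))/(2L³EI)  [x>a] = (-10)·(12/5)²·(4-3)·(2·(8/5)·4-(3·(8/5)+(12/5))·(4-3))/(2·4³·10000) = -63/250000 rad
Superposition: θ = Σ θ_i = 1391/12000000 rad ≈ 0.000116 rad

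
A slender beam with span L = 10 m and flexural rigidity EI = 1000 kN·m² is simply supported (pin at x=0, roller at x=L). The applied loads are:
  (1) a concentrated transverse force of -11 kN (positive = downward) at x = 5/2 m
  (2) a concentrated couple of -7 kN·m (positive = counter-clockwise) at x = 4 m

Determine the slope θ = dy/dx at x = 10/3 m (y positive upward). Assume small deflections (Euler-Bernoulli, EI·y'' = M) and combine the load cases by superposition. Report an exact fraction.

θ(10/3) = 19181/1440000 rad

Load 1 — point force P=-11 kN at a=5/2 m (b=L-a=15/2):
  θ_1 = -Pa(2L²-6Lx+3x²+a²)/(6LEI)  [x>a] = -(-11)·(5/2)·(2·10²-6·10·(10/3)+3·(10/3)²+(5/2)²)/(6·10·1000) = 209/11520 rad
Load 2 — applied couple M₀=-7 kN·m at a=4 m (b=L-a=6):
  θ_2 = (M₀x²/(2L)+C₁)/EI  [x≤a] with C₁=M₀(3b²-L²)/(6L)=-14/15 = ((-7)·(10/3)²/(2·10)+(-14/15))/1000 = -217/45000 rad
Superposition: θ = Σ θ_i = 19181/1440000 rad ≈ 0.013320 rad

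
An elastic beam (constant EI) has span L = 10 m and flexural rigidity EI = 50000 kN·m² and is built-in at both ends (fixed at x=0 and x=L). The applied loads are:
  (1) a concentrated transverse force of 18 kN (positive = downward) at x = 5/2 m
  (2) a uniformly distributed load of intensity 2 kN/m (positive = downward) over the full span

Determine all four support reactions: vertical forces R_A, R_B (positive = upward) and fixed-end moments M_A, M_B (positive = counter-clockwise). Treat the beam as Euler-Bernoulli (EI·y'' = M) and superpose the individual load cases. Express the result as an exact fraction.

R_A = 403/16 kN, M_A = 2015/48 kN·m, R_B = 205/16 kN, M_B = -1205/48 kN·m

Load 1 — point force P=18 kN at a=5/2 m (b=L-a=15/2):
  R_A = Pb²(3a+b)/L³ = 18·(15/2)²·(3·(5/2)+(15/2))/10³ = 243/16 kN
  M_A = Pab²/L² = 18·(5/2)·(15/2)²/10² = 405/16 kN·m
  R_B = Pa²(a+3b)/L³ = 18·(5/2)²·((5/2)+3·(15/2))/10³ = 45/16 kN
  M_B = -Pa²b/L² = -18·(5/2)²·(15/2)/10² = -135/16 kN·m
Load 2 — uniform load w=2 kN/m over full span:
  R_A = wL/2 = 2·10/2 = 10 kN
  M_A = wL²/12 = 2·10²/12 = 50/3 kN·m
  R_B = wL/2 = 2·10/2 = 10 kN
  M_B = -wL²/12 = -2·10²/12 = -50/3 kN·m
Superposition: R_A = 403/16 kN, M_A = 2015/48 kN·m, R_B = 205/16 kN, M_B = -1205/48 kN·m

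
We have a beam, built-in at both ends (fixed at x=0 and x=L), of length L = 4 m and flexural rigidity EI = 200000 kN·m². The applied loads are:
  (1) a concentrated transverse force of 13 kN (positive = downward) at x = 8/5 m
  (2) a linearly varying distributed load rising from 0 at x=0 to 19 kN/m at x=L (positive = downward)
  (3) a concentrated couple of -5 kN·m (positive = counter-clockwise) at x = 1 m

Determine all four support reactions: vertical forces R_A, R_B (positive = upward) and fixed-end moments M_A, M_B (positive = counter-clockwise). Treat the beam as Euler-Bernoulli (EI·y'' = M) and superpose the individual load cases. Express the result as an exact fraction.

Load 1 — point force P=13 kN at a=8/5 m (b=L-a=12/5):
  R_A = Pb²(3a+b)/L³ = 13·(12/5)²·(3·(8/5)+(12/5))/4³ = 1053/125 kN
  M_A = Pab²/L² = 13·(8/5)·(12/5)²/4² = 936/125 kN·m
  R_B = Pa²(a+3b)/L³ = 13·(8/5)²·((8/5)+3·(12/5))/4³ = 572/125 kN
  M_B = -Pa²b/L² = -13·(8/5)²·(12/5)/4² = -624/125 kN·m
Load 2 — triangular load w₀=19 kN/m (0→w₀ over full span):
  R_A = 3w₀L/20 = 3·19·4/20 = 57/5 kN
  M_A = w₀L²/30 = 19·4²/30 = 152/15 kN·m
  R_B = 7w₀L/20 = 7·19·4/20 = 133/5 kN
  M_B = -w₀L²/20 = -19·4²/20 = -76/5 kN·m
Load 3 — applied couple M₀=-5 kN·m at a=1 m (b=L-a=3):
  R_A = 6M₀ab/L³ = 6·(-5)·1·3/4³ = -45/32 kN
  M_A = M₀b(2a-b)/L² = (-5)·3·(2·1-3)/4² = 15/16 kN·m
  R_B = -6M₀ab/L³ = -6·(-5)·1·3/4³ = 45/32 kN
  M_B = M₀a(2b-a)/L² = (-5)·1·(2·3-1)/4² = -25/16 kN·m
Superposition: R_A = 73671/4000 kN, M_A = 111353/6000 kN·m, R_B = 130329/4000 kN, M_B = -43509/2000 kN·m

R_A = 73671/4000 kN, M_A = 111353/6000 kN·m, R_B = 130329/4000 kN, M_B = -43509/2000 kN·m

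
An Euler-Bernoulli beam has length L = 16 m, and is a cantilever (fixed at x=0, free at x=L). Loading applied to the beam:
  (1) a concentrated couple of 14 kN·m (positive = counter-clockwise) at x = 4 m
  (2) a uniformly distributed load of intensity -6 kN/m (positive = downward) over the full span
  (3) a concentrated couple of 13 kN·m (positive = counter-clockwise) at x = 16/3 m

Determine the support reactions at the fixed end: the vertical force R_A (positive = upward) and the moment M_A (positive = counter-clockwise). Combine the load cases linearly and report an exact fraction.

R_A = -96 kN, M_A = -795 kN·m

Load 1 — applied couple M₀=14 kN·m at a=4 m (b=L-a=12):
  R_A = 0 kN
  M_A = -M₀ = -14 kN·m
Load 2 — uniform load w=-6 kN/m over full span:
  R_A = wL = (-6)·16 = -96 kN
  M_A = wL²/2 = (-6)·16²/2 = -768 kN·m
Load 3 — applied couple M₀=13 kN·m at a=16/3 m (b=L-a=32/3):
  R_A = 0 kN
  M_A = -M₀ = -13 kN·m
Superposition: R_A = -96 kN, M_A = -795 kN·m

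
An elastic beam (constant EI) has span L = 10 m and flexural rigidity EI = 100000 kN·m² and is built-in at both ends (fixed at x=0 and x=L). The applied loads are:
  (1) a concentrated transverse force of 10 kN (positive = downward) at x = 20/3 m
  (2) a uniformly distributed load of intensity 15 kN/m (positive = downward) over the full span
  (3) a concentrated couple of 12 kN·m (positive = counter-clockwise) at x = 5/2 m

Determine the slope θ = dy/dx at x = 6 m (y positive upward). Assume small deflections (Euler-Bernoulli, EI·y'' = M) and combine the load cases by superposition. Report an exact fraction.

Load 1 — point force P=10 kN at a=20/3 m (b=L-a=10/3):
  θ_1 = -Pb²x(2aL-(3a+b)x)/(2L³EI)  [x≤a] = -10·(10/3)²·6·(2·(20/3)·10-(3·(20/3)+(10/3))·6)/(2·10³·100000) = 1/45000 rad
Load 2 — uniform load w=15 kN/m over full span:
  θ_2 = -wx(L-x)(L-2x)/(12EI) = -15·6·(10-6)·(10-2·6)/(12·100000) = 3/5000 rad
Load 3 — applied couple M₀=12 kN·m at a=5/2 m (b=L-a=15/2):
  θ_3 = (R_Ax²/2 - M_Ax - M₀(x-a))/EI  [x>a] with R_A=27/20, M_A=-9/4 = ((27/20)·6²/2 - (-9/4)·6 - 12·(6-(5/2)))/100000 = -21/500000 rad
Superposition: θ = Σ θ_i = 2611/4500000 rad ≈ 0.000580 rad

θ(6) = 2611/4500000 rad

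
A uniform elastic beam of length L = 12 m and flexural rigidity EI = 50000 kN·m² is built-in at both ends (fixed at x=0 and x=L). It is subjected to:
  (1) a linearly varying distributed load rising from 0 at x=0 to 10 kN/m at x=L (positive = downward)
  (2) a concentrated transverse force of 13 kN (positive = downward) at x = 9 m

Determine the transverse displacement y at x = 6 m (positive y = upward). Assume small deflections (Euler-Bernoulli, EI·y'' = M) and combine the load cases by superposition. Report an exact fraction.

y(6) = -657/100000 m

Load 1 — triangular load w₀=10 kN/m (0→w₀ over full span):
  y_1 = -w₀x²(L-x)²(x+2L)/(120LEI) = -10·6²·(12-6)²·(6+2·12)/(120·12·50000) = -27/5000 m
Load 2 — point force P=13 kN at a=9 m (b=L-a=3):
  y_2 = -Pb²x²(3aL-(3a+b)x)/(6L³EI)  [x≤a] = -13·3²·6²·(3·9·12-(3·9+3)·6)/(6·12³·50000) = -117/100000 m
Superposition: y = Σ y_i = -657/100000 m ≈ -0.006570 m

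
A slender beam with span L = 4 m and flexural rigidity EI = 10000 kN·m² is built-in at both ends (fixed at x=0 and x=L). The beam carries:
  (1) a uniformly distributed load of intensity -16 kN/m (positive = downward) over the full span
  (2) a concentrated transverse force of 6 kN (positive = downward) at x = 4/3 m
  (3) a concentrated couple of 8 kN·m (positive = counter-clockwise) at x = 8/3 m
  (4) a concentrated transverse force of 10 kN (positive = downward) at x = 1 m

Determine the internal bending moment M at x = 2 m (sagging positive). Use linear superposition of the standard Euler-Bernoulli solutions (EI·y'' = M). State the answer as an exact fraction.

M(2) = -65/12 kN·m

Load 1 — uniform load w=-16 kN/m over full span:
  M_1 = wLx/2 - wL²/12 - wx²/2 = (-16)·4·2/2 - (-16)·4²/12 - (-16)·2²/2 = -32/3 kN·m
Load 2 — point force P=6 kN at a=4/3 m (b=L-a=8/3):
  M_2 = Pa²(a+3b)(L-x)/L³ - Pa²b/L²  [x>a] = 6·(4/3)²·((4/3)+3·(8/3))·(4-2)/4³ - 6·(4/3)²·(8/3)/4² = 4/3 kN·m
Load 3 — applied couple M₀=8 kN·m at a=8/3 m (b=L-a=4/3):
  M_3 = R_Ax - M_A  [x≤a] with R_A=8/3, M_A=8/3 = (8/3)·2 - (8/3) = 8/3 kN·m
Load 4 — point force P=10 kN at a=1 m (b=L-a=3):
  M_4 = Pa²(a+3b)(L-x)/L³ - Pa²b/L²  [x>a] = 10·1²·(1+3·3)·(4-2)/4³ - 10·1²·3/4² = 5/4 kN·m
Superposition: M = Σ M_i = -65/12 kN·m ≈ -5.416667 kN·m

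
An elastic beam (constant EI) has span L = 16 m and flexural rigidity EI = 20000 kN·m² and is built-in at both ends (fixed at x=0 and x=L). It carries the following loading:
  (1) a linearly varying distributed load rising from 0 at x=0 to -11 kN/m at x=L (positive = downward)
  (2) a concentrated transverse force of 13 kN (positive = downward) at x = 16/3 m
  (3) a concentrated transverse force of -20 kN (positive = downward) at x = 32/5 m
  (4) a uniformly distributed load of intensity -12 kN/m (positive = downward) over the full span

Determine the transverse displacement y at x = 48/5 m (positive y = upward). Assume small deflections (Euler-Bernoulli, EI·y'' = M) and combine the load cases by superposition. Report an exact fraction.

Load 1 — triangular load w₀=-11 kN/m (0→w₀ over full span):
  y_1 = -w₀x²(L-x)²(x+2L)/(120LEI) = -(-11)·(48/5)²·(16-(48/5))²·((48/5)+2·16)/(120·16·20000) = 439296/9765625 m
Load 2 — point force P=13 kN at a=16/3 m (b=L-a=32/3):
  y_2 = -Pa²(L-x)²(3bL-(3b+a)(L-x))/(6L³EI)  [x>a] = -13·(16/3)²·(16-(48/5))²·(3·(32/3)·16-(3·(32/3)+(16/3))·(16-(48/5)))/(6·16³·20000) = -53248/6328125 m
Load 3 — point force P=-20 kN at a=32/5 m (b=L-a=48/5):
  y_3 = -Pa²(L-x)²(3bL-(3b+a)(L-x))/(6L³EI)  [x>a] = -(-20)·(32/5)²·(16-(48/5))²·(3·(48/5)·16-(3·(48/5)+(32/5))·(16-(48/5)))/(6·16³·20000) = 94208/5859375 m
Load 4 — uniform load w=-12 kN/m over full span:
  y_4 = -wx²(L-x)²/(24EI) = -(-12)·(48/5)²·(16-(48/5))²/(24·20000) = 36864/390625 m
Superposition: y = Σ y_i = 116294656/791015625 m ≈ 0.147019 m

y(48/5) = 116294656/791015625 m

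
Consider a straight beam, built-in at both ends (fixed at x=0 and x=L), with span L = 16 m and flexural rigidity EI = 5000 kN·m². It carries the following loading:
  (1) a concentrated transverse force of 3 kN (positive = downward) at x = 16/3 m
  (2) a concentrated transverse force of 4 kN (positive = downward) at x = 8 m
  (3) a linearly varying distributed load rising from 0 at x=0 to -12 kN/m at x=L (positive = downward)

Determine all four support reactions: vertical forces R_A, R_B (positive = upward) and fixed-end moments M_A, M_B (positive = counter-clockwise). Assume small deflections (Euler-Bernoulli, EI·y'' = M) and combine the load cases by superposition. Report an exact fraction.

R_A = -1106/45 kN, M_A = -3928/45 kN·m, R_B = -2899/45 kN, M_B = 6392/45 kN·m

Load 1 — point force P=3 kN at a=16/3 m (b=L-a=32/3):
  R_A = Pb²(3a+b)/L³ = 3·(32/3)²·(3·(16/3)+(32/3))/16³ = 20/9 kN
  M_A = Pab²/L² = 3·(16/3)·(32/3)²/16² = 64/9 kN·m
  R_B = Pa²(a+3b)/L³ = 3·(16/3)²·((16/3)+3·(32/3))/16³ = 7/9 kN
  M_B = -Pa²b/L² = -3·(16/3)²·(32/3)/16² = -32/9 kN·m
Load 2 — point force P=4 kN at a=8 m (b=L-a=8):
  R_A = Pb²(3a+b)/L³ = 4·8²·(3·8+8)/16³ = 2 kN
  M_A = Pab²/L² = 4·8·8²/16² = 8 kN·m
  R_B = Pa²(a+3b)/L³ = 4·8²·(8+3·8)/16³ = 2 kN
  M_B = -Pa²b/L² = -4·8²·8/16² = -8 kN·m
Load 3 — triangular load w₀=-12 kN/m (0→w₀ over full span):
  R_A = 3w₀L/20 = 3·(-12)·16/20 = -144/5 kN
  M_A = w₀L²/30 = (-12)·16²/30 = -512/5 kN·m
  R_B = 7w₀L/20 = 7·(-12)·16/20 = -336/5 kN
  M_B = -w₀L²/20 = -(-12)·16²/20 = 768/5 kN·m
Superposition: R_A = -1106/45 kN, M_A = -3928/45 kN·m, R_B = -2899/45 kN, M_B = 6392/45 kN·m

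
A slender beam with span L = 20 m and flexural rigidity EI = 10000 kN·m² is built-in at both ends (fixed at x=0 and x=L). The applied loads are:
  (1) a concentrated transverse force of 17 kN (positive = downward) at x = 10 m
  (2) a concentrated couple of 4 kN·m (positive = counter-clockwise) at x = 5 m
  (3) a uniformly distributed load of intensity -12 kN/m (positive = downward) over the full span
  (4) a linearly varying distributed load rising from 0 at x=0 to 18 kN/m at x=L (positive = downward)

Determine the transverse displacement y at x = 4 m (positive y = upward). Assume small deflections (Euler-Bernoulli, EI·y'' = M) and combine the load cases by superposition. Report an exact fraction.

y(4) = 17077/375000 m

Load 1 — point force P=17 kN at a=10 m (b=L-a=10):
  y_1 = -Pb²x²(3aL-(3a+b)x)/(6L³EI)  [x≤a] = -17·10²·4²·(3·10·20-(3·10+10)·4)/(6·20³·10000) = -187/7500 m
Load 2 — applied couple M₀=4 kN·m at a=5 m (b=L-a=15):
  y_2 = (R_Ax³/6 - M_Ax²/2)/EI  [x≤a] with R_A=9/40, M_A=-3/4 = ((9/40)·4³/6 - (-3/4)·4²/2)/10000 = 21/25000 m
Load 3 — uniform load w=-12 kN/m over full span:
  y_3 = -wx²(L-x)²/(24EI) = -(-12)·4²·(20-4)²/(24·10000) = 128/625 m
Load 4 — triangular load w₀=18 kN/m (0→w₀ over full span):
  y_4 = -w₀x²(L-x)²(x+2L)/(120LEI) = -18·4²·(20-4)²·(4+2·20)/(120·20·10000) = -2112/15625 m
Superposition: y = Σ y_i = 17077/375000 m ≈ 0.045539 m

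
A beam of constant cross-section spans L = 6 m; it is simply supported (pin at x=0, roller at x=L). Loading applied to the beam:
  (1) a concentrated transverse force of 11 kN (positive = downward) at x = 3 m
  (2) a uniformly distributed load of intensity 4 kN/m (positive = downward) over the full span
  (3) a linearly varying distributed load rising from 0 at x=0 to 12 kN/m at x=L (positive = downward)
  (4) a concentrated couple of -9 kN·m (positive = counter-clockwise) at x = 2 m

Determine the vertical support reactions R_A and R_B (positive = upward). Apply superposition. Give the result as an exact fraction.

R_A = 28 kN, R_B = 43 kN

Load 1 — point force P=11 kN at a=3 m (b=L-a=3):
  R_A = Pb/L = 11·3/6 = 11/2 kN
  R_B = Pa/L = 11·3/6 = 11/2 kN
Load 2 — uniform load w=4 kN/m over full span:
  R_A = wL/2 = 4·6/2 = 12 kN
  R_B = wL/2 = 4·6/2 = 12 kN
Load 3 — triangular load w₀=12 kN/m (0→w₀ over full span):
  R_A = w₀L/6 = 12·6/6 = 12 kN
  R_B = w₀L/3 = 12·6/3 = 24 kN
Load 4 — applied couple M₀=-9 kN·m at a=2 m (b=L-a=4):
  R_A = M₀/L = (-9)/6 = -3/2 kN
  R_B = -M₀/L = -(-9)/6 = 3/2 kN
Superposition: R_A = 28 kN, R_B = 43 kN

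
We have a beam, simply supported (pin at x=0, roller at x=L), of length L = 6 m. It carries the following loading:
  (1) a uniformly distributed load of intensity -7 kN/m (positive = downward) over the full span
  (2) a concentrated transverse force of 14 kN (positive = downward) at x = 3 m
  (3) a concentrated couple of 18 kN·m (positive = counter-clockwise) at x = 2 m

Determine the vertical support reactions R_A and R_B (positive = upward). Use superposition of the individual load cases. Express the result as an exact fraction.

Load 1 — uniform load w=-7 kN/m over full span:
  R_A = wL/2 = (-7)·6/2 = -21 kN
  R_B = wL/2 = (-7)·6/2 = -21 kN
Load 2 — point force P=14 kN at a=3 m (b=L-a=3):
  R_A = Pb/L = 14·3/6 = 7 kN
  R_B = Pa/L = 14·3/6 = 7 kN
Load 3 — applied couple M₀=18 kN·m at a=2 m (b=L-a=4):
  R_A = M₀/L = 18/6 = 3 kN
  R_B = -M₀/L = -18/6 = -3 kN
Superposition: R_A = -11 kN, R_B = -17 kN

R_A = -11 kN, R_B = -17 kN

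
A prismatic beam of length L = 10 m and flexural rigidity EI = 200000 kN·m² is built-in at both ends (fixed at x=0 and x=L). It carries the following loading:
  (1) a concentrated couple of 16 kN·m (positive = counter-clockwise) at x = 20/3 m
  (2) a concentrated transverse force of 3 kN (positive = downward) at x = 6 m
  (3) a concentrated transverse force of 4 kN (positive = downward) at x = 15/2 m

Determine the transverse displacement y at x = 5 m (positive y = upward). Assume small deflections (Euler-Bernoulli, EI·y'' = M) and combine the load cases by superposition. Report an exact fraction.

Load 1 — applied couple M₀=16 kN·m at a=20/3 m (b=L-a=10/3):
  y_1 = (R_Ax³/6 - M_Ax²/2)/EI  [x≤a] with R_A=32/15, M_A=16/3 = ((32/15)·5³/6 - (16/3)·5²/2)/200000 = -1/9000 m
Load 2 — point force P=3 kN at a=6 m (b=L-a=4):
  y_2 = -Pb²x²(3aL-(3a+b)x)/(6L³EI)  [x≤a] = -3·4²·5²·(3·6·10-(3·6+4)·5)/(6·10³·200000) = -7/100000 m
Load 3 — point force P=4 kN at a=15/2 m (b=L-a=5/2):
  y_3 = -Pb²x²(3aL-(3a+b)x)/(6L³EI)  [x≤a] = -4·(5/2)²·5²·(3·(15/2)·10-(3·(15/2)+(5/2))·5)/(6·10³·200000) = -1/19200 m
Superposition: y = Σ y_i = -1679/7200000 m ≈ -0.000233 m

y(5) = -1679/7200000 m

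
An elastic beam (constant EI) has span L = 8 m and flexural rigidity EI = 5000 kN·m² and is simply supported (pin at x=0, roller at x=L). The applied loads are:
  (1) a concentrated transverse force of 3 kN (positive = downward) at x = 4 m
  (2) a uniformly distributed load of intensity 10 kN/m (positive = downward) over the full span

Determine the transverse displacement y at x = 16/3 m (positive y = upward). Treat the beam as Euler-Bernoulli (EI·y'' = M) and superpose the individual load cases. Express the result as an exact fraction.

y(16/3) = -14908/151875 m

Load 1 — point force P=3 kN at a=4 m (b=L-a=4):
  y_1 = -Pa(L-x)(2Lx-a²-x²)/(6LEI)  [x>a] = -3·4·(8-(16/3))·(2·8·(16/3)-4²-(16/3)²)/(6·8·5000) = -92/16875 m
Load 2 — uniform load w=10 kN/m over full span:
  y_2 = -wx(L³-2Lx²+x³)/(24EI) = -10·(16/3)·(8³-2·8·(16/3)²+(16/3)³)/(24·5000) = -2816/30375 m
Superposition: y = Σ y_i = -14908/151875 m ≈ -0.098160 m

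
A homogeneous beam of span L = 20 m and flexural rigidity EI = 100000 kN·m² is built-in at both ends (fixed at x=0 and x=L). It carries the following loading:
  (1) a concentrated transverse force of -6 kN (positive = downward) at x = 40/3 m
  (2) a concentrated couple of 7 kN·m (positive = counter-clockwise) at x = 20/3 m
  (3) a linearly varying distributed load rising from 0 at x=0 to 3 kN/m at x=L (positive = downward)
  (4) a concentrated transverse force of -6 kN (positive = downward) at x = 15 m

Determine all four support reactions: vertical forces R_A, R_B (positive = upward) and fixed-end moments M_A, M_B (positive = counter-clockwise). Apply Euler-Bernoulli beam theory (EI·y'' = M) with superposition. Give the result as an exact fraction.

R_A = 5021/720 kN, M_A = 1835/72 kN·m, R_B = 7939/720 kN, M_B = -1657/72 kN·m

Load 1 — point force P=-6 kN at a=40/3 m (b=L-a=20/3):
  R_A = Pb²(3a+b)/L³ = (-6)·(20/3)²·(3·(40/3)+(20/3))/20³ = -14/9 kN
  M_A = Pab²/L² = (-6)·(40/3)·(20/3)²/20² = -80/9 kN·m
  R_B = Pa²(a+3b)/L³ = (-6)·(40/3)²·((40/3)+3·(20/3))/20³ = -40/9 kN
  M_B = -Pa²b/L² = -(-6)·(40/3)²·(20/3)/20² = 160/9 kN·m
Load 2 — applied couple M₀=7 kN·m at a=20/3 m (b=L-a=40/3):
  R_A = 6M₀ab/L³ = 6·7·(20/3)·(40/3)/20³ = 7/15 kN
  M_A = M₀b(2a-b)/L² = 7·(40/3)·(2·(20/3)-(40/3))/20² = 0 kN·m
  R_B = -6M₀ab/L³ = -6·7·(20/3)·(40/3)/20³ = -7/15 kN
  M_B = M₀a(2b-a)/L² = 7·(20/3)·(2·(40/3)-(20/3))/20² = 7/3 kN·m
Load 3 — triangular load w₀=3 kN/m (0→w₀ over full span):
  R_A = 3w₀L/20 = 3·3·20/20 = 9 kN
  M_A = w₀L²/30 = 3·20²/30 = 40 kN·m
  R_B = 7w₀L/20 = 7·3·20/20 = 21 kN
  M_B = -w₀L²/20 = -3·20²/20 = -60 kN·m
Load 4 — point force P=-6 kN at a=15 m (b=L-a=5):
  R_A = Pb²(3a+b)/L³ = (-6)·5²·(3·15+5)/20³ = -15/16 kN
  M_A = Pab²/L² = (-6)·15·5²/20² = -45/8 kN·m
  R_B = Pa²(a+3b)/L³ = (-6)·15²·(15+3·5)/20³ = -81/16 kN
  M_B = -Pa²b/L² = -(-6)·15²·5/20² = 135/8 kN·m
Superposition: R_A = 5021/720 kN, M_A = 1835/72 kN·m, R_B = 7939/720 kN, M_B = -1657/72 kN·m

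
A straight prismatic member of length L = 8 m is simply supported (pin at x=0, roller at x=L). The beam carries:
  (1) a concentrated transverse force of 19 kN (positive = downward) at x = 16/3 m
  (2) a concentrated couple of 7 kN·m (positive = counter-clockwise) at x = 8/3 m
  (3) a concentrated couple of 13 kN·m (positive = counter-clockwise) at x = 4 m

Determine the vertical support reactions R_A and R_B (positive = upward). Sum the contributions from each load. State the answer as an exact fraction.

Load 1 — point force P=19 kN at a=16/3 m (b=L-a=8/3):
  R_A = Pb/L = 19·(8/3)/8 = 19/3 kN
  R_B = Pa/L = 19·(16/3)/8 = 38/3 kN
Load 2 — applied couple M₀=7 kN·m at a=8/3 m (b=L-a=16/3):
  R_A = M₀/L = 7/8 kN
  R_B = -M₀/L = -7/8 kN
Load 3 — applied couple M₀=13 kN·m at a=4 m (b=L-a=4):
  R_A = M₀/L = 13/8 kN
  R_B = -M₀/L = -13/8 kN
Superposition: R_A = 53/6 kN, R_B = 61/6 kN

R_A = 53/6 kN, R_B = 61/6 kN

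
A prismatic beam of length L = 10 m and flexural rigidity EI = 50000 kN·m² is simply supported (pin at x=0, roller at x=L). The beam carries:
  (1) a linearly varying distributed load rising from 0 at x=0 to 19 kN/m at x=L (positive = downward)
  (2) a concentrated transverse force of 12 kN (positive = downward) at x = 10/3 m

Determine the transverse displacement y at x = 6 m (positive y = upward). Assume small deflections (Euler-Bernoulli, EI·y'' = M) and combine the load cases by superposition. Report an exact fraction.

Load 1 — triangular load w₀=19 kN/m (0→w₀ over full span):
  y_1 = -w₀x(7L⁴-10L²x²+3x⁴)/(360LEI) = -19·6·(7·10⁴-10·10²·6²+3·6⁴)/(360·10·50000) = -5624/234375 m
Load 2 — point force P=12 kN at a=10/3 m (b=L-a=20/3):
  y_2 = -Pa(L-x)(2Lx-a²-x²)/(6LEI)  [x>a] = -12·(10/3)·(10-6)·(2·10·6-(10/3)²-6²)/(6·10·50000) = -328/84375 m
Superposition: y = Σ y_i = -58816/2109375 m ≈ -0.027883 m

y(6) = -58816/2109375 m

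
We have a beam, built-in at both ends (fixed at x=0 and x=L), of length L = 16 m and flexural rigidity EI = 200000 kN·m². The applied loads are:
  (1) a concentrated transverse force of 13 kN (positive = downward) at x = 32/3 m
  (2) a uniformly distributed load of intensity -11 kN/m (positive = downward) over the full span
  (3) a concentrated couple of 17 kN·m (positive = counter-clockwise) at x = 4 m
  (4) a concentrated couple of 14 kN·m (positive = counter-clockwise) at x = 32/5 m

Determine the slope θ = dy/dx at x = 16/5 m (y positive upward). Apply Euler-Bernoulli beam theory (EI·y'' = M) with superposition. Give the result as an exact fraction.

Load 1 — point force P=13 kN at a=32/3 m (b=L-a=16/3):
  θ_1 = -Pb²x(2aL-(3a+b)x)/(2L³EI)  [x≤a] = -13·(16/3)²·(16/5)·(2·(32/3)·16-(3·(32/3)+(16/3))·(16/5))/(2·16³·200000) = -338/2109375 rad
Load 2 — uniform load w=-11 kN/m over full span:
  θ_2 = -wx(L-x)(L-2x)/(12EI) = -(-11)·(16/5)·(16-(16/5))·(16-2·(16/5))/(12·200000) = 704/390625 rad
Load 3 — applied couple M₀=17 kN·m at a=4 m (b=L-a=12):
  θ_3 = (R_Ax²/2 - M_Ax)/EI  [x≤a] with R_A=153/128, M_A=-51/16 = ((153/128)·(16/5)²/2 - (-51/16)·(16/5))/200000 = 51/625000 rad
Load 4 — applied couple M₀=14 kN·m at a=32/5 m (b=L-a=48/5):
  θ_4 = (R_Ax²/2 - M_Ax)/EI  [x≤a] with R_A=63/50, M_A=42/25 = ((63/50)·(16/5)²/2 - (42/25)·(16/5))/200000 = 21/3906250 rad
Superposition: θ = Σ θ_i = 729413/421875000 rad ≈ 0.001729 rad

θ(16/5) = 729413/421875000 rad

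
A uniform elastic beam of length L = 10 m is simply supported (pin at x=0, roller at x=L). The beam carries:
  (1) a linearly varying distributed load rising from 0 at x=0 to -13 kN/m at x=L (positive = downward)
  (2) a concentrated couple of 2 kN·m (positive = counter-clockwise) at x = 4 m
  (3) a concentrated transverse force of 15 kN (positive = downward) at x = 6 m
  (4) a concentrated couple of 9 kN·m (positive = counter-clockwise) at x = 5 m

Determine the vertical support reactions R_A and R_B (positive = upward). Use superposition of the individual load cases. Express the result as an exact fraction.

R_A = -437/30 kN, R_B = -1063/30 kN

Load 1 — triangular load w₀=-13 kN/m (0→w₀ over full span):
  R_A = w₀L/6 = (-13)·10/6 = -65/3 kN
  R_B = w₀L/3 = (-13)·10/3 = -130/3 kN
Load 2 — applied couple M₀=2 kN·m at a=4 m (b=L-a=6):
  R_A = M₀/L = 2/10 = 1/5 kN
  R_B = -M₀/L = -2/10 = -1/5 kN
Load 3 — point force P=15 kN at a=6 m (b=L-a=4):
  R_A = Pb/L = 15·4/10 = 6 kN
  R_B = Pa/L = 15·6/10 = 9 kN
Load 4 — applied couple M₀=9 kN·m at a=5 m (b=L-a=5):
  R_A = M₀/L = 9/10 kN
  R_B = -M₀/L = -9/10 kN
Superposition: R_A = -437/30 kN, R_B = -1063/30 kN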